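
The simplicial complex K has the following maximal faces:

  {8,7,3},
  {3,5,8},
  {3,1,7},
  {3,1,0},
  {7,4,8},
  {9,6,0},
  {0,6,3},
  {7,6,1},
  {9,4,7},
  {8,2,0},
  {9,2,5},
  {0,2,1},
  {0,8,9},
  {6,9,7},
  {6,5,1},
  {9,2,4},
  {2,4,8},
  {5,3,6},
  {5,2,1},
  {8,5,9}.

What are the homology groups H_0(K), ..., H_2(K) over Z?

We work with the vertex ordering 0 < 1 < 2 < 3 < 4 < 5 < 6 < 7 < 8 < 9. The simplices of K, each written with vertices in increasing order, are:

  0-simplices (10): [0], [1], [2], [3], [4], [5], [6], [7], [8], [9]
  1-simplices (30): (30 of them)
  2-simplices (20): (20 of them)

giving chain groups C_0 ≅ Z^10, C_1 ≅ Z^30, C_2 ≅ Z^20.

Boundary ∂_1: C_1 → C_0 is given by ∂[p,q] = [q] − [p]. For instance
  ∂[8,9] = [9] − [8].
This gives a 10×30 integer matrix of rank 9; reducing to Smith normal form yields diagonal entries (1,1,1,1,1,1,1,1,1).

The boundary map ∂_2: C_2 → C_1 acts by ∂[p,q,r] = [q,r] − [p,r] + [p,q]. For instance
  ∂[2,5,9] = [5,9] − [2,9] + [2,5],
  ∂[5,8,9] = [8,9] − [5,9] + [5,8].
As a 30×20 matrix over Z this has rank 20, with invariant factors (1,1,1,1,1,1,1,1,1,1,1,1,1,1,1,1,1,1,1,2).

From H_k ≅ ker(∂_k) / im(∂_{k+1}) we obtain:

  H_0: rank C_0 − rank ∂_1 = 10 − 9 = 1, and the invariant factors of ∂_1 are all 1, so H_0 ≅ Z.
  H_1: rank ker ∂_1 − rank ∂_2 = (30 − 9) − 20 = 1, and ∂_2 has invariant factor 2 > 1, so H_1 ≅ Z ⊕ Z/2.
  H_2: rank ker ∂_2 − rank ∂_3 = (20 − 20) − 0 = 0, and there is no ∂_3, so H_2 ≅ 0.

H_0 = Z,  H_1 = Z ⊕ Z/2,  H_2 = 0.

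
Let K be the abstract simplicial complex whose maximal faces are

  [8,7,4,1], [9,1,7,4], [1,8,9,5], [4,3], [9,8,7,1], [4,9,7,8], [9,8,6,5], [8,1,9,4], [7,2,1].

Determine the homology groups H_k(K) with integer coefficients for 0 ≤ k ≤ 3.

Fix the vertex order 1 < 2 < 3 < 4 < 5 < 6 < 7 < 8 < 9 and write every simplex with vertices in increasing order. Then dim K = 3 and the simplices of K are:

  0-simplices (9): [1], [2], [3], [4], [5], [6], [7], [8], [9]
  1-simplices (19): [1,2], [1,4], [1,5], [1,7], [1,8], [1,9], [2,7], [3,4], [4,7], [4,8], [4,9], [5,6], [5,8], [5,9], [6,8], [6,9], [7,8], [7,9], [8,9]
  2-simplices (17): [1,2,7], [1,4,7], [1,4,8], [1,4,9], [1,5,8], [1,5,9], [1,7,8], [1,7,9], [1,8,9], [4,7,8], [4,7,9], [4,8,9], [5,6,8], [5,6,9], [5,8,9], [6,8,9], [7,8,9]
  3-simplices (7): [1,4,7,8], [1,4,7,9], [1,4,8,9], [1,5,8,9], [1,7,8,9], [4,7,8,9], [5,6,8,9]

giving chain groups C_0 ≅ Z^9, C_1 ≅ Z^19, C_2 ≅ Z^17, C_3 ≅ Z^7.

The boundary map ∂_1: C_1 → C_0 is given by ∂[p,q] = [q] − [p]. For instance
  ∂[5,6] = [6] − [5].
The resulting 9×19 matrix has rank 8, and its Smith normal form has invariant factors (1,1,1,1,1,1,1,1).

Boundary ∂_2: C_2 → C_1 acts by ∂[p,q,r] = [q,r] − [p,r] + [p,q]. For instance
  ∂[5,8,9] = [8,9] − [5,9] + [5,8],
  ∂[4,7,8] = [7,8] − [4,8] + [4,7].
The 19×17 boundary matrix has rank 11 and Smith normal form diag(1,1,1,1,1,1,1,1,1,1,1).

∂_3: C_3 → C_2 sends each 3-simplex σ to the alternating sum Σ_i (−1)^i (σ with its i-th vertex removed). For instance
  ∂[1,4,7,8] = [4,7,8] − [1,7,8] + [1,4,8] − [1,4,7],
  ∂[1,4,7,9] = [4,7,9] − [1,7,9] + [1,4,9] − [1,4,7].
The 17×7 boundary matrix has rank 6 and Smith normal form diag(1,1,1,1,1,1).

From H_k ≅ ker(∂_k) / im(∂_{k+1}) we obtain:

  H_0: rank C_0 − rank ∂_1 = 9 − 8 = 1, and the invariant factors of ∂_1 are all 1, so H_0 = Z.
  H_1: rank ker ∂_1 − rank ∂_2 = (19 − 8) − 11 = 0, and the invariant factors of ∂_2 are all 1, so H_1 = 0.
  H_2: rank ker ∂_2 − rank ∂_3 = (17 − 11) − 6 = 0, and the invariant factors of ∂_3 are all 1, so H_2 = 0.
  H_3: rank ker ∂_3 − rank ∂_4 = (7 − 6) − 0 = 1, and there is no ∂_4, so H_3 = Z.

H_0 ≅ Z,  H_1 = 0,  H_2 = 0,  H_3 ≅ Z.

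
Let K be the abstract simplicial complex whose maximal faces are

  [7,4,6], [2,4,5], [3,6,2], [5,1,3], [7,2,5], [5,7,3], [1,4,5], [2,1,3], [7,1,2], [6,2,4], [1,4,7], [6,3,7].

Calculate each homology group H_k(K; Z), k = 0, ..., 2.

We work with the vertex ordering 1 < 2 < 3 < 4 < 5 < 6 < 7. The simplices of K, each written with vertices in increasing order, are:

  0-simplices (7): [1], [2], [3], [4], [5], [6], [7]
  1-simplices (18): [1,2], [1,3], [1,4], [1,5], [1,7], [2,3], [2,4], [2,5], [2,6], [2,7], [3,5], [3,6], [3,7], [4,5], [4,6], [4,7], [5,7], [6,7]
  2-simplices (12): [1,2,3], [1,2,7], [1,3,5], [1,4,5], [1,4,7], [2,3,6], [2,4,5], [2,4,6], [2,5,7], [3,5,7], [3,6,7], [4,6,7]

so the chain groups are C_0 ≅ Z^7, C_1 ≅ Z^18, C_2 ≅ Z^12.

The boundary map ∂_1: C_1 → C_0 is given by ∂[p,q] = [q] − [p]. For instance
  ∂[4,6] = [6] − [4].
As a 7×18 matrix over Z this has rank 6, with invariant factors (1,1,1,1,1,1).

∂_2: C_2 → C_1 sends each 2-simplex [p,q,r] to [q,r] − [p,r] + [p,q]. For instance
  ∂[3,6,7] = [6,7] − [3,7] + [3,6],
  ∂[1,2,3] = [2,3] − [1,3] + [1,2].
The resulting 18×12 matrix has rank 12, and its Smith normal form has invariant factors (1,1,1,1,1,1,1,1,1,1,1,2).

From H_k ≅ ker(∂_k) / im(∂_{k+1}) we obtain:

  H_0: rank C_0 − rank ∂_1 = 7 − 6 = 1, and the invariant factors of ∂_1 are all 1, so H_0 = Z.
  H_1: rank ker ∂_1 − rank ∂_2 = (18 − 6) − 12 = 0, and ∂_2 has invariant factor 2 > 1, so H_1 = Z/2.
  H_2: rank ker ∂_2 − rank ∂_3 = (12 − 12) − 0 = 0, and there is no ∂_3, so H_2 = 0.

H_0 ≅ Z,  H_1 ≅ Z/2,  H_2 = 0.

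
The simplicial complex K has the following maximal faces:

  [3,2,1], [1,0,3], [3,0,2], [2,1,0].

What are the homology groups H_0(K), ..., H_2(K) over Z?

Order the vertices as 0 < 1 < 2 < 3. Listing each simplex with vertices in this order, K has dimension 2 with simplices:

  0-simplices (4): [0], [1], [2], [3]
  1-simplices (6): [0,1], [0,2], [0,3], [1,2], [1,3], [2,3]
  2-simplices (4): [0,1,2], [0,1,3], [0,2,3], [1,2,3]

Hence C_0 ≅ Z^4, C_1 ≅ Z^6, C_2 ≅ Z^4.

Boundary ∂_1: C_1 → C_0 maps an edge to its endpoints' difference, ∂[p,q] = q − p. For instance
  ∂[1,2] = [2] − [1].
As a 4×6 matrix over Z this has rank 3, with invariant factors (1,1,1).

The boundary map ∂_2: C_2 → C_1 maps a triangle to the signed sum of its edges. For instance
  ∂[1,2,3] = [2,3] − [1,3] + [1,2],
  ∂[0,1,3] = [1,3] − [0,3] + [0,1].
This gives a 6×4 integer matrix of rank 3; reducing to Smith normal form yields diagonal entries (1,1,1).

Reading off H_k = ker ∂_k / im ∂_{k+1}:

  H_0: rank C_0 − rank ∂_1 = 4 − 3 = 1, and the invariant factors of ∂_1 are all 1, so H_0 ≅ Z.
  H_1: rank ker ∂_1 − rank ∂_2 = (6 − 3) − 3 = 0, and the invariant factors of ∂_2 are all 1, so H_1 ≅ 0.
  H_2: rank ker ∂_2 − rank ∂_3 = (4 − 3) − 0 = 1, and there is no ∂_3, so H_2 ≅ Z.

As a check, the Euler characteristic is 4 − 6 + 4 = 2, which agrees with 1 − 0 + 1 = 2.
(K is a triangulation of the 2-sphere S^2.)

H_0 = Z,  H_1 = 0,  H_2 = Z.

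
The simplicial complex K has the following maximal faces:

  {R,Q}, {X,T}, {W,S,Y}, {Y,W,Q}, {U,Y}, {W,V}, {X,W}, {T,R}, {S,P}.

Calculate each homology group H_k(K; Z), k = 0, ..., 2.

Fix the vertex order P < Q < R < S < T < U < V < W < X < Y and write every simplex with vertices in increasing order. Then dim K = 2 and the simplices of K are:

  0-simplices (10): P, Q, R, S, T, U, V, W, X, Y
  1-simplices (12): PS, QR, QW, QY, RT, SW, SY, TX, UY, VW, WX, WY
  2-simplices (2): QWY, SWY

Hence C_0 ≅ Z^10, C_1 ≅ Z^12, C_2 ≅ Z^2.

The boundary map ∂_1: C_1 → C_0 maps an edge to its endpoints' difference, ∂[p,q] = q − p.
This gives a 10×12 integer matrix of rank 9; reducing to Smith normal form yields diagonal entries (1,1,1,1,1,1,1,1,1).

Boundary ∂_2: C_2 → C_1 sends each 2-simplex [p,q,r] to [q,r] − [p,r] + [p,q]. For instance
  ∂SWY = WY − SY + SW,
  ∂QWY = WY − QY + QW.
As a 12×2 matrix over Z this has rank 2, with invariant factors (1,1).

Reading off H_k = ker ∂_k / im ∂_{k+1}:

  H_0: rank C_0 − rank ∂_1 = 10 − 9 = 1, and the invariant factors of ∂_1 are all 1, so H_0 ≅ Z.
  H_1: rank ker ∂_1 − rank ∂_2 = (12 − 9) − 2 = 1, and the invariant factors of ∂_2 are all 1, so H_1 ≅ Z.
  H_2: rank ker ∂_2 − rank ∂_3 = (2 − 2) − 0 = 0, and there is no ∂_3, so H_2 ≅ 0.

H_0 ≅ Z,  H_1 ≅ Z,  H_2 = 0.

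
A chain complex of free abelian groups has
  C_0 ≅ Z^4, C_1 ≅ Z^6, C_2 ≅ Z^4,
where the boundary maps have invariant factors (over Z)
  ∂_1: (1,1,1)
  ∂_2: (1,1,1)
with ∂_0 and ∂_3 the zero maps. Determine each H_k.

H_0: b_0 = 4 − 0 − 3 = 1; torsion from ∂_1 factors > 1: none. So H_0 = Z.
H_1: b_1 = 6 − 3 − 3 = 0; torsion from ∂_2 factors > 1: none. So H_1 = 0.
H_2: b_2 = 4 − 3 − 0 = 1; torsion from ∂_3 factors > 1: none. So H_2 = Z.

H_0 = Z,  H_1 = 0,  H_2 = Z.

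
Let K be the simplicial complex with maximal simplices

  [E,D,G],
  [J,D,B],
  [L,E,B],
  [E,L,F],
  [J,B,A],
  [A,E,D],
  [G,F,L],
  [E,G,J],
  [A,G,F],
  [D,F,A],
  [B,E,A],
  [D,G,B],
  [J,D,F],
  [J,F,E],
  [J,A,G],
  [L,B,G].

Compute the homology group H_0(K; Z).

Fix the vertex order A < B < D < E < F < G < J < L and write every simplex with vertices in increasing order. Then dim K = 2 and the simplices of K are:

  0-simplices (8): A, B, D, E, F, G, J, L
  1-simplices (24): AB, AD, AE, AF, AG, AJ, BD, BE, BG, BJ, BL, DE, DF, DG, DJ, EF, EG, EJ, EL, FG, FJ, FL, GJ, GL
  2-simplices (16): ABE, ABJ, ADE, ADF, AFG, AGJ, BDG, BDJ, BEL, BGL, DEG, DFJ, EFJ, EFL, EGJ, FGL

giving chain groups C_0 ≅ Z^8, C_1 ≅ Z^24, C_2 ≅ Z^16.

Boundary ∂_1: C_1 → C_0 maps an edge to its endpoints' difference, ∂[p,q] = q − p. For instance
  ∂EG = G − E.
The resulting 8×24 matrix has rank 7, and its Smith normal form has invariant factors (1,1,1,1,1,1,1).

Boundary ∂_2: C_2 → C_1 maps a triangle to the signed sum of its edges. For instance
  ∂BGL = GL − BL + BG,
  ∂EFJ = FJ − EJ + EF.
The resulting 24×16 matrix has rank 15, and its Smith normal form has invariant factors (1,1,1,1,1,1,1,1,1,1,1,1,1,1,1).

Reading off H_k = ker ∂_k / im ∂_{k+1}:

  H_0: rank C_0 − rank ∂_1 = 8 − 7 = 1, and the invariant factors of ∂_1 are all 1, so H_0 ≅ Z.

(K is a triangulation of the torus T^2.)

H_0 ≅ Z.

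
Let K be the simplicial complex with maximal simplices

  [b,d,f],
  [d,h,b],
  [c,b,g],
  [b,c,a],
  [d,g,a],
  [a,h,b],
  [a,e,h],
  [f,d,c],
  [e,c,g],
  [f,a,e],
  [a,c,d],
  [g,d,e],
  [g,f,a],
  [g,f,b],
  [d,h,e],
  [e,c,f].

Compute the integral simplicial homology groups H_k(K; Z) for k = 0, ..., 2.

We work with the vertex ordering a < b < c < d < e < f < g < h. The simplices of K, each written with vertices in increasing order, are:

  0-simplices (8): a, b, c, d, e, f, g, h
  1-simplices (24): ab, ac, ad, ae, af, ag, ah, bc, bd, bf, bg, bh, cd, ce, cf, cg, de, df, dg, dh, ef, eg, eh, fg
  2-simplices (16): abc, abh, acd, adg, aef, aeh, afg, bcg, bdf, bdh, bfg, cdf, cef, ceg, deg, deh

Hence C_0 ≅ Z^8, C_1 ≅ Z^24, C_2 ≅ Z^16.

The boundary map ∂_1: C_1 → C_0 maps an edge to its endpoints' difference, ∂[p,q] = q − p. For instance
  ∂ac = c − a.
The 8×24 boundary matrix has rank 7 and Smith normal form diag(1,1,1,1,1,1,1).

∂_2: C_2 → C_1 acts by ∂[p,q,r] = [q,r] − [p,r] + [p,q]. For instance
  ∂ceg = eg − cg + ce,
  ∂aeh = eh − ah + ae.
The resulting 24×16 matrix has rank 15, and its Smith normal form has invariant factors (1,1,1,1,1,1,1,1,1,1,1,1,1,1,1).

Reading off H_k = ker ∂_k / im ∂_{k+1}:

  H_0: rank C_0 − rank ∂_1 = 8 − 7 = 1, and the invariant factors of ∂_1 are all 1, so H_0 ≅ Z.
  H_1: rank ker ∂_1 − rank ∂_2 = (24 − 7) − 15 = 2, and the invariant factors of ∂_2 are all 1, so H_1 ≅ Z^2.
  H_2: rank ker ∂_2 − rank ∂_3 = (16 − 15) − 0 = 1, and there is no ∂_3, so H_2 ≅ Z.

As a check, the Euler characteristic is 8 − 24 + 16 = 0, which agrees with 1 − 2 + 1 = 0.

H_0 ≅ Z,  H_1 ≅ Z^2,  H_2 ≅ Z.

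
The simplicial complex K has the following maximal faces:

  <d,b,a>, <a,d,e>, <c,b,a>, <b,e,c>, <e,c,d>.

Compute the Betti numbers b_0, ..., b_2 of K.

b_0 = 1, b_1 = 1, b_2 = 0.

We work with the vertex ordering a < b < c < d < e. The simplices of K, each written with vertices in increasing order, are:

  0-simplices (5): a, b, c, d, e
  1-simplices (10): ab, ac, ad, ae, bc, bd, be, cd, ce, de
  2-simplices (5): abc, abd, ade, bce, cde

so the chain groups are C_0 ≅ Z^5, C_1 ≅ Z^10, C_2 ≅ Z^5.

∂_1: C_1 → C_0 maps an edge to its endpoints' difference, ∂[p,q] = q − p.
The 5×10 boundary matrix has rank 4 and Smith normal form diag(1,1,1,1).

The boundary map ∂_2: C_2 → C_1 maps a triangle to the signed sum of its edges. For instance
  ∂abc = bc − ac + ab,
  ∂cde = de − ce + cd.
The resulting 10×5 matrix has rank 5, and its Smith normal form has invariant factors (1,1,1,1,1).

Now H_k = ker ∂_k / im ∂_{k+1}, so:

  H_0: rank C_0 − rank ∂_1 = 5 − 4 = 1, and the invariant factors of ∂_1 are all 1, so H_0 = Z.
  H_1: rank ker ∂_1 − rank ∂_2 = (10 − 4) − 5 = 1, and the invariant factors of ∂_2 are all 1, so H_1 = Z.
  H_2: rank ker ∂_2 − rank ∂_3 = (5 − 5) − 0 = 0, and there is no ∂_3, so H_2 = 0.

(K is a triangulation of the Möbius band.)

Hence the Betti numbers are b_0 = 1, b_1 = 1, b_2 = 0.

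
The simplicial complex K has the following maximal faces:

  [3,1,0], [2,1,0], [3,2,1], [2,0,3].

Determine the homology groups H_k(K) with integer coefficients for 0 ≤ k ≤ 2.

Fix the vertex order 0 < 1 < 2 < 3 and write every simplex with vertices in increasing order. Then dim K = 2 and the simplices of K are:

  0-simplices (4): [0], [1], [2], [3]
  1-simplices (6): [0,1], [0,2], [0,3], [1,2], [1,3], [2,3]
  2-simplices (4): [0,1,2], [0,1,3], [0,2,3], [1,2,3]

so the chain groups are C_0 ≅ Z^4, C_1 ≅ Z^6, C_2 ≅ Z^4.

Boundary ∂_1: C_1 → C_0 is given by ∂[p,q] = [q] − [p]. For instance
  ∂[1,2] = [2] − [1].
The resulting 4×6 matrix has rank 3, and its Smith normal form has invariant factors (1,1,1).

∂_2: C_2 → C_1 acts by ∂[p,q,r] = [q,r] − [p,r] + [p,q]. For instance
  ∂[1,2,3] = [2,3] − [1,3] + [1,2],
  ∂[0,2,3] = [2,3] − [0,3] + [0,2].
The resulting 6×4 matrix has rank 3, and its Smith normal form has invariant factors (1,1,1).

Now H_k = ker ∂_k / im ∂_{k+1}, so:

  H_0: rank C_0 − rank ∂_1 = 4 − 3 = 1, and the invariant factors of ∂_1 are all 1, so H_0 ≅ Z.
  H_1: rank ker ∂_1 − rank ∂_2 = (6 − 3) − 3 = 0, and the invariant factors of ∂_2 are all 1, so H_1 ≅ 0.
  H_2: rank ker ∂_2 − rank ∂_3 = (4 − 3) − 0 = 1, and there is no ∂_3, so H_2 ≅ Z.

H_0 ≅ Z,  H_1 = 0,  H_2 ≅ Z.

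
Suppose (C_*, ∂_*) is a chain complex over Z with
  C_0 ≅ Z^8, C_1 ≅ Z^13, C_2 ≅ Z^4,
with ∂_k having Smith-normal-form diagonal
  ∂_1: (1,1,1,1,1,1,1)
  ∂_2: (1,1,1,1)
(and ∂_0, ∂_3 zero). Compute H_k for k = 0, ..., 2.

H_0: b_0 = 8 − 0 − 7 = 1; torsion from ∂_1 factors > 1: none. So H_0 = Z.
H_1: b_1 = 13 − 7 − 4 = 2; torsion from ∂_2 factors > 1: none. So H_1 = Z^2.
H_2: b_2 = 4 − 4 − 0 = 0; torsion from ∂_3 factors > 1: none. So H_2 = 0.

H_0 = Z,  H_1 = Z^2,  H_2 = 0.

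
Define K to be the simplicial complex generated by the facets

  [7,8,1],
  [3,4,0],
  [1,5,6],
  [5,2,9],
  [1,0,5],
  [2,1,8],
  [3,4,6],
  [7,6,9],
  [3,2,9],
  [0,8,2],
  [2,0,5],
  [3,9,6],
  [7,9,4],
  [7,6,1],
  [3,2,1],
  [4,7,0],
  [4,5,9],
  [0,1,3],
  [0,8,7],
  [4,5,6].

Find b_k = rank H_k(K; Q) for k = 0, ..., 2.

Order the vertices as 0 < 1 < 2 < 3 < 4 < 5 < 6 < 7 < 8 < 9. Listing each simplex with vertices in this order, K has dimension 2 with simplices:

  0-simplices (10): [0], [1], [2], [3], [4], [5], [6], [7], [8], [9]
  1-simplices (30): (30 of them)
  2-simplices (20): (20 of them)

giving chain groups C_0 ≅ Z^10, C_1 ≅ Z^30, C_2 ≅ Z^20.

∂_1: C_1 → C_0 maps an edge to its endpoints' difference, ∂[p,q] = q − p. For instance
  ∂[0,2] = [2] − [0].
The resulting 10×30 matrix has rank 9, and its Smith normal form has invariant factors (1,1,1,1,1,1,1,1,1).

Boundary ∂_2: C_2 → C_1 acts by ∂[p,q,r] = [q,r] − [p,r] + [p,q]. For instance
  ∂[4,7,9] = [7,9] − [4,9] + [4,7],
  ∂[2,3,9] = [3,9] − [2,9] + [2,3].
As a 30×20 matrix over Z this has rank 20, with invariant factors (1,1,1,1,1,1,1,1,1,1,1,1,1,1,1,1,1,1,1,2).

Reading off H_k = ker ∂_k / im ∂_{k+1}:

  H_0: rank C_0 − rank ∂_1 = 10 − 9 = 1, and the invariant factors of ∂_1 are all 1, so H_0 = Z.
  H_1: rank ker ∂_1 − rank ∂_2 = (30 − 9) − 20 = 1, and ∂_2 has invariant factor 2 > 1, so H_1 = Z × Z/2.
  H_2: rank ker ∂_2 − rank ∂_3 = (20 − 20) − 0 = 0, and there is no ∂_3, so H_2 = 0.

(K is a triangulation of the Klein bottle.)

Hence the Betti numbers are b_0 = 1, b_1 = 1, b_2 = 0.

b_0 = 1, b_1 = 1, b_2 = 0.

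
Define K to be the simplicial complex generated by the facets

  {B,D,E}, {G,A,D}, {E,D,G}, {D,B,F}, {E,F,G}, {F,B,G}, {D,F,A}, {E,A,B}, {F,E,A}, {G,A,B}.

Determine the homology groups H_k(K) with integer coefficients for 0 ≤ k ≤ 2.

Take the total order A < B < D < E < F < G on the vertex set. Then K (dimension 2) consists of the simplices:

  0-simplices (6): A, B, D, E, F, G
  1-simplices (15): AB, AD, AE, AF, AG, BD, BE, BF, BG, DE, DF, DG, EF, EG, FG
  2-simplices (10): ABE, ABG, ADF, ADG, AEF, BDE, BDF, BFG, DEG, EFG

giving chain groups C_0 ≅ Z^6, C_1 ≅ Z^15, C_2 ≅ Z^10.

∂_1: C_1 → C_0 sends each edge [p,q] (with p < q) to q − p. For instance
  ∂AB = B − A.
This gives a 6×15 integer matrix of rank 5; reducing to Smith normal form yields diagonal entries (1,1,1,1,1).

∂_2: C_2 → C_1 acts by ∂[p,q,r] = [q,r] − [p,r] + [p,q]. For instance
  ∂ABE = BE − AE + AB,
  ∂BDE = DE − BE + BD.
This gives a 15×10 integer matrix of rank 10; reducing to Smith normal form yields diagonal entries (1,1,1,1,1,1,1,1,1,2).

Now H_k = ker ∂_k / im ∂_{k+1}, so:

  H_0: rank C_0 − rank ∂_1 = 6 − 5 = 1, and the invariant factors of ∂_1 are all 1, so H_0 = Z.
  H_1: rank ker ∂_1 − rank ∂_2 = (15 − 5) − 10 = 0, and ∂_2 has invariant factor 2 > 1, so H_1 = Z/2Z.
  H_2: rank ker ∂_2 − rank ∂_3 = (10 − 10) − 0 = 0, and there is no ∂_3, so H_2 = 0.

As a check, the Euler characteristic is 6 − 15 + 10 = 1, which agrees with 1 − 0 + 0 = 1.

H_0 = Z,  H_1 = Z/2Z,  H_2 = 0.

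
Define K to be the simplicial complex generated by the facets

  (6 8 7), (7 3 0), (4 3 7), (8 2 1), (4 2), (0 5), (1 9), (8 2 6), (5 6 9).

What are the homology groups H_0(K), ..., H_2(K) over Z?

H_0 ≅ Z,  H_1 ≅ Z^3,  H_2 = 0.

Take the total order 0 < 1 < 2 < 3 < 4 < 5 < 6 < 7 < 8 < 9 on the vertex set. Then K (dimension 2) consists of the simplices:

  0-simplices (10): [0], [1], [2], [3], [4], [5], [6], [7], [8], [9]
  1-simplices (18): [0,3], [0,5], [0,7], [1,2], [1,8], [1,9], [2,4], [2,6], [2,8], [3,4], [3,7], [4,7], [5,6], [5,9], [6,7], [6,8], [6,9], [7,8]
  2-simplices (6): [0,3,7], [1,2,8], [2,6,8], [3,4,7], [5,6,9], [6,7,8]

giving chain groups C_0 ≅ Z^10, C_1 ≅ Z^18, C_2 ≅ Z^6.

The boundary map ∂_1: C_1 → C_0 maps an edge to its endpoints' difference, ∂[p,q] = q − p. For instance
  ∂[0,5] = [5] − [0].
This gives a 10×18 integer matrix of rank 9; reducing to Smith normal form yields diagonal entries (1,1,1,1,1,1,1,1,1).

∂_2: C_2 → C_1 sends each 2-simplex [p,q,r] to [q,r] − [p,r] + [p,q]. For instance
  ∂[6,7,8] = [7,8] − [6,8] + [6,7],
  ∂[5,6,9] = [6,9] − [5,9] + [5,6].
The resulting 18×6 matrix has rank 6, and its Smith normal form has invariant factors (1,1,1,1,1,1).

Computing H_k = (kernel of ∂_k) / (image of ∂_{k+1}):

  H_0: rank C_0 − rank ∂_1 = 10 − 9 = 1, and the invariant factors of ∂_1 are all 1, so H_0 ≅ Z.
  H_1: rank ker ∂_1 − rank ∂_2 = (18 − 9) − 6 = 3, and the invariant factors of ∂_2 are all 1, so H_1 ≅ Z^3.
  H_2: rank ker ∂_2 − rank ∂_3 = (6 − 6) − 0 = 0, and there is no ∂_3, so H_2 ≅ 0.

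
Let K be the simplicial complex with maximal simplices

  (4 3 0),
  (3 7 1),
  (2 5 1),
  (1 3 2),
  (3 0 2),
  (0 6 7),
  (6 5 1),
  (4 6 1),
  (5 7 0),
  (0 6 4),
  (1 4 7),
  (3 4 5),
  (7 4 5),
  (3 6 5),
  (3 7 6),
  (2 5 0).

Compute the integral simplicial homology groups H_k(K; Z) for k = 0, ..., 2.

H_0 ≅ Z,  H_1 ≅ Z^2,  H_2 ≅ Z.

Order the vertices as 0 < 1 < 2 < 3 < 4 < 5 < 6 < 7. Listing each simplex with vertices in this order, K has dimension 2 with simplices:

  0-simplices (8): [0], [1], [2], [3], [4], [5], [6], [7]
  1-simplices (24): (24 of them)
  2-simplices (16): [0,2,3], [0,2,5], [0,3,4], [0,4,6], [0,5,7], [0,6,7], [1,2,3], [1,2,5], [1,3,7], [1,4,6], [1,4,7], [1,5,6], [3,4,5], [3,5,6], [3,6,7], [4,5,7]

giving chain groups C_0 ≅ Z^8, C_1 ≅ Z^24, C_2 ≅ Z^16.

The boundary map ∂_1: C_1 → C_0 is given by ∂[p,q] = [q] − [p]. For instance
  ∂[3,5] = [5] − [3].
As a 8×24 matrix over Z this has rank 7, with invariant factors (1,1,1,1,1,1,1).

∂_2: C_2 → C_1 maps a triangle to the signed sum of its edges. For instance
  ∂[4,5,7] = [5,7] − [4,7] + [4,5],
  ∂[3,5,6] = [5,6] − [3,6] + [3,5].
The 24×16 boundary matrix has rank 15 and Smith normal form diag(1,1,1,1,1,1,1,1,1,1,1,1,1,1,1).

From H_k ≅ ker(∂_k) / im(∂_{k+1}) we obtain:

  H_0: rank C_0 − rank ∂_1 = 8 − 7 = 1, and the invariant factors of ∂_1 are all 1, so H_0 ≅ Z.
  H_1: rank ker ∂_1 − rank ∂_2 = (24 − 7) − 15 = 2, and the invariant factors of ∂_2 are all 1, so H_1 ≅ Z^2.
  H_2: rank ker ∂_2 − rank ∂_3 = (16 − 15) − 0 = 1, and there is no ∂_3, so H_2 ≅ Z.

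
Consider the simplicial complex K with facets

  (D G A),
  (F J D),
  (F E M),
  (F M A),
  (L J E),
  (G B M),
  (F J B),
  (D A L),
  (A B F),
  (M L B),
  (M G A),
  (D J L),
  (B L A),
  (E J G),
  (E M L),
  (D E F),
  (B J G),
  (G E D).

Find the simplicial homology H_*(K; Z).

H_0 = Z,  H_1 = Z ⊕ Z/2Z,  H_2 = 0.

Order the vertices as A < B < D < E < F < G < J < L < M. Listing each simplex with vertices in this order, K has dimension 2 with simplices:

  0-simplices (9): A, B, D, E, F, G, J, L, M
  1-simplices (27): AB, AD, AF, AG, AL, AM, BF, BG, BJ, BL, BM, DE, DF, DG, DJ, DL, EF, EG, EJ, EL, EM, FJ, FM, GJ, GM, JL, LM
  2-simplices (18): ABF, ABL, ADG, ADL, AFM, AGM, BFJ, BGJ, BGM, BLM, DEF, DEG, DFJ, DJL, EFM, EGJ, EJL, ELM

Hence C_0 ≅ Z^9, C_1 ≅ Z^27, C_2 ≅ Z^18.

Boundary ∂_1: C_1 → C_0 sends each edge [p,q] (with p < q) to q − p.
This gives a 9×27 integer matrix of rank 8; reducing to Smith normal form yields diagonal entries (1,1,1,1,1,1,1,1).

Boundary ∂_2: C_2 → C_1 sends each 2-simplex [p,q,r] to [q,r] − [p,r] + [p,q]. For instance
  ∂ADG = DG − AG + AD,
  ∂AFM = FM − AM + AF.
The 27×18 boundary matrix has rank 18 and Smith normal form diag(1,1,1,1,1,1,1,1,1,1,1,1,1,1,1,1,1,2).

Reading off H_k = ker ∂_k / im ∂_{k+1}:

  H_0: rank C_0 − rank ∂_1 = 9 − 8 = 1, and the invariant factors of ∂_1 are all 1, so H_0 ≅ Z.
  H_1: rank ker ∂_1 − rank ∂_2 = (27 − 8) − 18 = 1, and ∂_2 has invariant factor 2 > 1, so H_1 ≅ Z ⊕ Z/2Z.
  H_2: rank ker ∂_2 − rank ∂_3 = (18 − 18) − 0 = 0, and there is no ∂_3, so H_2 ≅ 0.

As a check, the Euler characteristic is 9 − 27 + 18 = 0, which agrees with 1 − 1 + 0 = 0.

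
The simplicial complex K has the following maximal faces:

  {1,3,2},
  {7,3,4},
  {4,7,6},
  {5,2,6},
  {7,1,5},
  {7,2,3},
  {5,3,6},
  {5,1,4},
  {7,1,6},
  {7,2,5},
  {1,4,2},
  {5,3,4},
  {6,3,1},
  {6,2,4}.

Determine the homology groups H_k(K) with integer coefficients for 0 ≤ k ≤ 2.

H_0 ≅ Z,  H_1 ≅ Z^2,  H_2 ≅ Z.

Fix the vertex order 1 < 2 < 3 < 4 < 5 < 6 < 7 and write every simplex with vertices in increasing order. Then dim K = 2 and the simplices of K are:

  0-simplices (7): [1], [2], [3], [4], [5], [6], [7]
  1-simplices (21): [1,2], [1,3], [1,4], [1,5], [1,6], [1,7], [2,3], [2,4], [2,5], [2,6], [2,7], [3,4], [3,5], [3,6], [3,7], [4,5], [4,6], [4,7], [5,6], [5,7], [6,7]
  2-simplices (14): [1,2,3], [1,2,4], [1,3,6], [1,4,5], [1,5,7], [1,6,7], [2,3,7], [2,4,6], [2,5,6], [2,5,7], [3,4,5], [3,4,7], [3,5,6], [4,6,7]

Hence C_0 ≅ Z^7, C_1 ≅ Z^21, C_2 ≅ Z^14.

∂_1: C_1 → C_0 is given by ∂[p,q] = [q] − [p]. For instance
  ∂[1,5] = [5] − [1].
The resulting 7×21 matrix has rank 6, and its Smith normal form has invariant factors (1,1,1,1,1,1).

∂_2: C_2 → C_1 maps a triangle to the signed sum of its edges. For instance
  ∂[3,4,7] = [4,7] − [3,7] + [3,4],
  ∂[2,4,6] = [4,6] − [2,6] + [2,4].
This gives a 21×14 integer matrix of rank 13; reducing to Smith normal form yields diagonal entries (1,1,1,1,1,1,1,1,1,1,1,1,1).

From H_k ≅ ker(∂_k) / im(∂_{k+1}) we obtain:

  H_0: rank C_0 − rank ∂_1 = 7 − 6 = 1, and the invariant factors of ∂_1 are all 1, so H_0 ≅ Z.
  H_1: rank ker ∂_1 − rank ∂_2 = (21 − 6) − 13 = 2, and the invariant factors of ∂_2 are all 1, so H_1 ≅ Z^2.
  H_2: rank ker ∂_2 − rank ∂_3 = (14 − 13) − 0 = 1, and there is no ∂_3, so H_2 ≅ Z.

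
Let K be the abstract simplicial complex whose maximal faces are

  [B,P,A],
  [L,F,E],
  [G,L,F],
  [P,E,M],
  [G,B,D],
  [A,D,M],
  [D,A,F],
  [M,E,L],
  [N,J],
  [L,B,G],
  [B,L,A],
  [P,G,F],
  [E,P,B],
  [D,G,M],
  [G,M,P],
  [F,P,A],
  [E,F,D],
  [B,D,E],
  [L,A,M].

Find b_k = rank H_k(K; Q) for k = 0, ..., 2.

b_0 = 2, b_1 = 2, b_2 = 1.

We work with the vertex ordering A < B < D < E < F < G < J < L < M < N < P. The simplices of K, each written with vertices in increasing order, are:

  0-simplices (11): A, B, D, E, F, G, J, L, M, N, P
  1-simplices (28): AB, AD, AF, AL, AM, AP, BD, BE, BG, BL, BP, DE, DF, DG, DM, EF, EL, EM, EP, FG, FL, FP, GL, GM, GP, JN, LM, MP
  2-simplices (18): ABL, ABP, ADF, ADM, AFP, ALM, BDE, BDG, BEP, BGL, DEF, DGM, EFL, ELM, EMP, FGL, FGP, GMP

so the chain groups are C_0 ≅ Z^11, C_1 ≅ Z^28, C_2 ≅ Z^18.

Boundary ∂_1: C_1 → C_0 is given by ∂[p,q] = [q] − [p]. For instance
  ∂DF = F − D.
The resulting 11×28 matrix has rank 9, and its Smith normal form has invariant factors (1,1,1,1,1,1,1,1,1).

∂_2: C_2 → C_1 maps a triangle to the signed sum of its edges. For instance
  ∂EMP = MP − EP + EM,
  ∂ELM = LM − EM + EL.
The 28×18 boundary matrix has rank 17 and Smith normal form diag(1,1,1,1,1,1,1,1,1,1,1,1,1,1,1,1,1).

Computing H_k = (kernel of ∂_k) / (image of ∂_{k+1}):

  H_0: rank C_0 − rank ∂_1 = 11 − 9 = 2, and the invariant factors of ∂_1 are all 1, so H_0 ≅ Z^2.
  H_1: rank ker ∂_1 − rank ∂_2 = (28 − 9) − 17 = 2, and the invariant factors of ∂_2 are all 1, so H_1 ≅ Z^2.
  H_2: rank ker ∂_2 − rank ∂_3 = (18 − 17) − 0 = 1, and there is no ∂_3, so H_2 ≅ Z.

(K is a triangulation of the disjoint union of the torus T^2 and the 1-simplex.)

Hence the Betti numbers are b_0 = 2, b_1 = 2, b_2 = 1.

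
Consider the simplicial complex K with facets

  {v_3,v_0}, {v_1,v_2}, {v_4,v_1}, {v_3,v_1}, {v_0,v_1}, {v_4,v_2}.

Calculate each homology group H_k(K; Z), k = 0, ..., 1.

H_0 = Z,  H_1 = Z^2.

Order the vertices as v_0 < v_1 < v_2 < v_3 < v_4. Listing each simplex with vertices in this order, K has dimension 1 with simplices:

  0-simplices (5): [v_0], [v_1], [v_2], [v_3], [v_4]
  1-simplices (6): [v_0,v_1], [v_0,v_3], [v_1,v_2], [v_1,v_3], [v_1,v_4], [v_2,v_4]

so the chain groups are C_0 ≅ Z^5, C_1 ≅ Z^6.

Boundary ∂_1: C_1 → C_0 sends each edge [p,q] (with p < q) to q − p.
As a 5×6 matrix over Z this has rank 4, with invariant factors (1,1,1,1).

Now H_k = ker ∂_k / im ∂_{k+1}, so:

  H_0: rank C_0 − rank ∂_1 = 5 − 4 = 1, and the invariant factors of ∂_1 are all 1, so H_0 = Z.
  H_1: rank ker ∂_1 − rank ∂_2 = (6 − 4) − 0 = 2, and there is no ∂_2, so H_1 = Z^2.

(K is a triangulation of a wedge of 2 circles.)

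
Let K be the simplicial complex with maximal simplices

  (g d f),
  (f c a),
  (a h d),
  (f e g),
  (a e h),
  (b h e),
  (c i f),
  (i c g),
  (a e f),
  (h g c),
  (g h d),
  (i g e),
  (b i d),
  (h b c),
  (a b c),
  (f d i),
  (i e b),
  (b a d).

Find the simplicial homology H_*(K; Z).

H_0 = Z,  H_1 = Z ⊕ Z/2,  H_2 = 0.

Fix the vertex order a < b < c < d < e < f < g < h < i and write every simplex with vertices in increasing order. Then dim K = 2 and the simplices of K are:

  0-simplices (9): a, b, c, d, e, f, g, h, i
  1-simplices (27): ab, ac, ad, ae, af, ah, bc, bd, be, bh, bi, cf, cg, ch, ci, df, dg, dh, di, ef, eg, eh, ei, fg, fi, gh, gi
  2-simplices (18): abc, abd, acf, adh, aef, aeh, bch, bdi, beh, bei, cfi, cgh, cgi, dfg, dfi, dgh, efg, egi

giving chain groups C_0 ≅ Z^9, C_1 ≅ Z^27, C_2 ≅ Z^18.

Boundary ∂_1: C_1 → C_0 maps an edge to its endpoints' difference, ∂[p,q] = q − p. For instance
  ∂cg = g − c.
This gives a 9×27 integer matrix of rank 8; reducing to Smith normal form yields diagonal entries (1,1,1,1,1,1,1,1).

∂_2: C_2 → C_1 acts by ∂[p,q,r] = [q,r] − [p,r] + [p,q]. For instance
  ∂cgi = gi − ci + cg,
  ∂bch = ch − bh + bc.
This gives a 27×18 integer matrix of rank 18; reducing to Smith normal form yields diagonal entries (1,1,1,1,1,1,1,1,1,1,1,1,1,1,1,1,1,2).

From H_k ≅ ker(∂_k) / im(∂_{k+1}) we obtain:

  H_0: rank C_0 − rank ∂_1 = 9 − 8 = 1, and the invariant factors of ∂_1 are all 1, so H_0 = Z.
  H_1: rank ker ∂_1 − rank ∂_2 = (27 − 8) − 18 = 1, and ∂_2 has invariant factor 2 > 1, so H_1 = Z ⊕ Z/2.
  H_2: rank ker ∂_2 − rank ∂_3 = (18 − 18) − 0 = 0, and there is no ∂_3, so H_2 = 0.

As a check, the Euler characteristic is 9 − 27 + 18 = 0, which agrees with 1 − 1 + 0 = 0.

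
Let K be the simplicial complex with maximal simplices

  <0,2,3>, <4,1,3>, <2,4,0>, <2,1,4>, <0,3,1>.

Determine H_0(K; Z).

K has 5 vertices, 10 edges, 5 triangles.
rank ∂_0 = 0, rank ∂_1 = 4 ⇒ b_0 = 5 − 0 − 4 = 1; all invariant factors of ∂_1 are 1 so no torsion. So H_0 ≅ Z.

H_0 ≅ Z.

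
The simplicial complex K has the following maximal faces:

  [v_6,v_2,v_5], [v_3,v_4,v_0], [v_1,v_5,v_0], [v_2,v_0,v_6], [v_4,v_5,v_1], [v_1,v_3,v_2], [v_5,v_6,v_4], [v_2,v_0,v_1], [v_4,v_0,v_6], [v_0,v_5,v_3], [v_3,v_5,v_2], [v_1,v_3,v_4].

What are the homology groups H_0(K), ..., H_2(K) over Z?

K has 7 vertices, 18 edges, 12 triangles.
rank ∂_0 = 0, rank ∂_1 = 6 ⇒ b_0 = 7 − 0 − 6 = 1; all invariant factors of ∂_1 are 1 so no torsion. So H_0 ≅ Z.
rank ∂_1 = 6, rank ∂_2 = 12 ⇒ b_1 = 18 − 6 − 12 = 0; ∂_2 has invariant factor(s) [2] giving torsion. So H_1 ≅ Z/2.
rank ∂_2 = 12, rank ∂_3 = 0 ⇒ b_2 = 12 − 12 − 0 = 0. So H_2 ≅ 0.

H_0 = Z,  H_1 = Z/2,  H_2 = 0.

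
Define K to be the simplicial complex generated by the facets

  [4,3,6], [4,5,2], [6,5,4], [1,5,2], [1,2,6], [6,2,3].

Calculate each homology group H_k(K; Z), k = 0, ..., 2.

Fix the vertex order 1 < 2 < 3 < 4 < 5 < 6 and write every simplex with vertices in increasing order. Then dim K = 2 and the simplices of K are:

  0-simplices (6): [1], [2], [3], [4], [5], [6]
  1-simplices (12): [1,2], [1,5], [1,6], [2,3], [2,4], [2,5], [2,6], [3,4], [3,6], [4,5], [4,6], [5,6]
  2-simplices (6): [1,2,5], [1,2,6], [2,3,6], [2,4,5], [3,4,6], [4,5,6]

so the chain groups are C_0 ≅ Z^6, C_1 ≅ Z^12, C_2 ≅ Z^6.

The boundary map ∂_1: C_1 → C_0 is given by ∂[p,q] = [q] − [p]. For instance
  ∂[3,6] = [6] − [3].
As a 6×12 matrix over Z this has rank 5, with invariant factors (1,1,1,1,1).

The boundary map ∂_2: C_2 → C_1 maps a triangle to the signed sum of its edges. For instance
  ∂[4,5,6] = [5,6] − [4,6] + [4,5],
  ∂[2,3,6] = [3,6] − [2,6] + [2,3].
As a 12×6 matrix over Z this has rank 6, with invariant factors (1,1,1,1,1,1).

Computing H_k = (kernel of ∂_k) / (image of ∂_{k+1}):

  H_0: rank C_0 − rank ∂_1 = 6 − 5 = 1, and the invariant factors of ∂_1 are all 1, so H_0 ≅ Z.
  H_1: rank ker ∂_1 − rank ∂_2 = (12 − 5) − 6 = 1, and the invariant factors of ∂_2 are all 1, so H_1 ≅ Z.
  H_2: rank ker ∂_2 − rank ∂_3 = (6 − 6) − 0 = 0, and there is no ∂_3, so H_2 ≅ 0.

(K is a triangulation of the cylinder S^1 x I.)

H_0 = Z,  H_1 = Z,  H_2 = 0.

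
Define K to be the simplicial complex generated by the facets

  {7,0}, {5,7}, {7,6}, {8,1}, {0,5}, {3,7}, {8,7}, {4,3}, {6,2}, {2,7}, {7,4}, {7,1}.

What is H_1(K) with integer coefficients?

H_1 = Z^4.

Fix the vertex order 0 < 1 < 2 < 3 < 4 < 5 < 6 < 7 < 8 and write every simplex with vertices in increasing order. Then dim K = 1 and the simplices of K are:

  0-simplices (9): [0], [1], [2], [3], [4], [5], [6], [7], [8]
  1-simplices (12): [0,5], [0,7], [1,7], [1,8], [2,6], [2,7], [3,4], [3,7], [4,7], [5,7], [6,7], [7,8]

so the chain groups are C_0 ≅ Z^9, C_1 ≅ Z^12.

Boundary ∂_1: C_1 → C_0 maps an edge to its endpoints' difference, ∂[p,q] = q − p. For instance
  ∂[2,7] = [7] − [2].
This gives a 9×12 integer matrix of rank 8; reducing to Smith normal form yields diagonal entries (1,1,1,1,1,1,1,1).

Reading off H_k = ker ∂_k / im ∂_{k+1}:

  H_1: rank ker ∂_1 − rank ∂_2 = (12 − 8) − 0 = 4, and there is no ∂_2, so H_1 ≅ Z^4.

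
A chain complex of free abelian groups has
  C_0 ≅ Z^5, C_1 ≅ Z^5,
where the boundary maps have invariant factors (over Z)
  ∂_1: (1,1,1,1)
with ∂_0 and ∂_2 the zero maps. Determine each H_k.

H_0 = Z,  H_1 = Z.

H_0: b_0 = 5 − 0 − 4 = 1; torsion from ∂_1 factors > 1: none. So H_0 = Z.
H_1: b_1 = 5 − 4 − 0 = 1; torsion from ∂_2 factors > 1: none. So H_1 = Z.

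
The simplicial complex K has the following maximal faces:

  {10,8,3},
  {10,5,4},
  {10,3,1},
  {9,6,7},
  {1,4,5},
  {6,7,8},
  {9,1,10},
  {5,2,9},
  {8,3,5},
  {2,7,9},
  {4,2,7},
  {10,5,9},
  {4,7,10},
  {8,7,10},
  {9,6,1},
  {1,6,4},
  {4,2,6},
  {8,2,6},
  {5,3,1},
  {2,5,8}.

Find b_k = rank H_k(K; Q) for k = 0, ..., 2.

Take the total order 1 < 2 < 3 < 4 < 5 < 6 < 7 < 8 < 9 < 10 on the vertex set. Then K (dimension 2) consists of the simplices:

  0-simplices (10): [1], [2], [3], [4], [5], [6], [7], [8], [9], [10]
  1-simplices (30): (30 of them)
  2-simplices (20): (20 of them)

so the chain groups are C_0 ≅ Z^10, C_1 ≅ Z^30, C_2 ≅ Z^20.

Boundary ∂_1: C_1 → C_0 sends each edge [p,q] (with p < q) to q − p.
As a 10×30 matrix over Z this has rank 9, with invariant factors (1,1,1,1,1,1,1,1,1).

∂_2: C_2 → C_1 maps a triangle to the signed sum of its edges. For instance
  ∂[1,4,6] = [4,6] − [1,6] + [1,4],
  ∂[1,6,9] = [6,9] − [1,9] + [1,6].
The resulting 30×20 matrix has rank 20, and its Smith normal form has invariant factors (1,1,1,1,1,1,1,1,1,1,1,1,1,1,1,1,1,1,1,2).

From H_k ≅ ker(∂_k) / im(∂_{k+1}) we obtain:

  H_0: rank C_0 − rank ∂_1 = 10 − 9 = 1, and the invariant factors of ∂_1 are all 1, so H_0 ≅ Z.
  H_1: rank ker ∂_1 − rank ∂_2 = (30 − 9) − 20 = 1, and ∂_2 has invariant factor 2 > 1, so H_1 ≅ Z ⊕ Z/2.
  H_2: rank ker ∂_2 − rank ∂_3 = (20 − 20) − 0 = 0, and there is no ∂_3, so H_2 ≅ 0.

Hence the Betti numbers are b_0 = 1, b_1 = 1, b_2 = 0.

b_0 = 1, b_1 = 1, b_2 = 0.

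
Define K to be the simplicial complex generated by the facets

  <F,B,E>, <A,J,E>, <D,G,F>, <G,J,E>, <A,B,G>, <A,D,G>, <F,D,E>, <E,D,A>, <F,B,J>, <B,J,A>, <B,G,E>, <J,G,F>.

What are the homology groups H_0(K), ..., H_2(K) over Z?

H_0 = Z,  H_1 = Z/2,  H_2 = 0.

K has 7 vertices, 18 edges, 12 triangles.
rank ∂_0 = 0, rank ∂_1 = 6 ⇒ b_0 = 7 − 0 − 6 = 1; all invariant factors of ∂_1 are 1 so no torsion. So H_0 ≅ Z.
rank ∂_1 = 6, rank ∂_2 = 12 ⇒ b_1 = 18 − 6 − 12 = 0; ∂_2 has invariant factor(s) [2] giving torsion. So H_1 ≅ Z/2.
rank ∂_2 = 12, rank ∂_3 = 0 ⇒ b_2 = 12 − 12 − 0 = 0. So H_2 ≅ 0.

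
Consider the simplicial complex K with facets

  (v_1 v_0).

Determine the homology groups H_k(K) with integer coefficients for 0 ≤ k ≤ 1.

H_0 ≅ Z,  H_1 = 0.

Fix the vertex order v_0 < v_1 and write every simplex with vertices in increasing order. Then dim K = 1 and the simplices of K are:

  0-simplices (2): [v_0], [v_1]
  1-simplices (1): [v_0,v_1]

Hence C_0 ≅ Z^2, C_1 ≅ Z^1.

Boundary ∂_1: C_1 → C_0 maps an edge to its endpoints' difference, ∂[p,q] = q − p.
The resulting 2×1 matrix has rank 1, and its Smith normal form has invariant factors (1).

Reading off H_k = ker ∂_k / im ∂_{k+1}:

  H_0: rank C_0 − rank ∂_1 = 2 − 1 = 1, and the invariant factors of ∂_1 are all 1, so H_0 ≅ Z.
  H_1: rank ker ∂_1 − rank ∂_2 = (1 − 1) − 0 = 0, and there is no ∂_2, so H_1 ≅ 0.

(K is a triangulation of the 1-simplex.)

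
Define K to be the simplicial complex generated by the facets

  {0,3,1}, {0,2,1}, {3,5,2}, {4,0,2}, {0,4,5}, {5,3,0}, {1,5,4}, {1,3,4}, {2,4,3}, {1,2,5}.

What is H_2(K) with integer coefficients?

Take the total order 0 < 1 < 2 < 3 < 4 < 5 on the vertex set. Then K (dimension 2) consists of the simplices:

  0-simplices (6): [0], [1], [2], [3], [4], [5]
  1-simplices (15): [0,1], [0,2], [0,3], [0,4], [0,5], [1,2], [1,3], [1,4], [1,5], [2,3], [2,4], [2,5], [3,4], [3,5], [4,5]
  2-simplices (10): [0,1,2], [0,1,3], [0,2,4], [0,3,5], [0,4,5], [1,2,5], [1,3,4], [1,4,5], [2,3,4], [2,3,5]

so the chain groups are C_0 ≅ Z^6, C_1 ≅ Z^15, C_2 ≅ Z^10.

∂_1: C_1 → C_0 sends each edge [p,q] (with p < q) to q − p.
As a 6×15 matrix over Z this has rank 5, with invariant factors (1,1,1,1,1).

Boundary ∂_2: C_2 → C_1 acts by ∂[p,q,r] = [q,r] − [p,r] + [p,q]. For instance
  ∂[1,3,4] = [3,4] − [1,4] + [1,3],
  ∂[1,4,5] = [4,5] − [1,5] + [1,4].
As a 15×10 matrix over Z this has rank 10, with invariant factors (1,1,1,1,1,1,1,1,1,2).

Reading off H_k = ker ∂_k / im ∂_{k+1}:

  H_2: rank ker ∂_2 − rank ∂_3 = (10 − 10) − 0 = 0, and there is no ∂_3, so H_2 ≅ 0.

H_2 = 0.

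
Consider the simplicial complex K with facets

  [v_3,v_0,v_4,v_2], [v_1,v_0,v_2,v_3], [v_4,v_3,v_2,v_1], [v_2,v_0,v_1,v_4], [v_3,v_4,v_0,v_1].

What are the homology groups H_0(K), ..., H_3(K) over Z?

H_0 = Z,  H_1 = 0,  H_2 = 0,  H_3 = Z.

Take the total order v_0 < v_1 < v_2 < v_3 < v_4 on the vertex set. Then K (dimension 3) consists of the simplices:

  0-simplices (5): [v_0], [v_1], [v_2], [v_3], [v_4]
  1-simplices (10): [v_0,v_1], [v_0,v_2], [v_0,v_3], [v_0,v_4], [v_1,v_2], [v_1,v_3], [v_1,v_4], [v_2,v_3], [v_2,v_4], [v_3,v_4]
  2-simplices (10): [v_0,v_1,v_2], [v_0,v_1,v_3], [v_0,v_1,v_4], [v_0,v_2,v_3], [v_0,v_2,v_4], [v_0,v_3,v_4], [v_1,v_2,v_3], [v_1,v_2,v_4], [v_1,v_3,v_4], [v_2,v_3,v_4]
  3-simplices (5): [v_0,v_1,v_2,v_3], [v_0,v_1,v_2,v_4], [v_0,v_1,v_3,v_4], [v_0,v_2,v_3,v_4], [v_1,v_2,v_3,v_4]

giving chain groups C_0 ≅ Z^5, C_1 ≅ Z^10, C_2 ≅ Z^10, C_3 ≅ Z^5.

∂_1: C_1 → C_0 maps an edge to its endpoints' difference, ∂[p,q] = q − p. For instance
  ∂[v_3,v_4] = [v_4] − [v_3].
The 5×10 boundary matrix has rank 4 and Smith normal form diag(1,1,1,1).

∂_2: C_2 → C_1 sends each 2-simplex [p,q,r] to [q,r] − [p,r] + [p,q]. For instance
  ∂[v_1,v_3,v_4] = [v_3,v_4] − [v_1,v_4] + [v_1,v_3],
  ∂[v_2,v_3,v_4] = [v_3,v_4] − [v_2,v_4] + [v_2,v_3].
As a 10×10 matrix over Z this has rank 6, with invariant factors (1,1,1,1,1,1).

∂_3: C_3 → C_2 sends each 3-simplex σ to the alternating sum Σ_i (−1)^i (σ with its i-th vertex removed). For instance
  ∂[v_0,v_2,v_3,v_4] = [v_2,v_3,v_4] − [v_0,v_3,v_4] + [v_0,v_2,v_4] − [v_0,v_2,v_3],
  ∂[v_0,v_1,v_2,v_3] = [v_1,v_2,v_3] − [v_0,v_2,v_3] + [v_0,v_1,v_3] − [v_0,v_1,v_2].
The resulting 10×5 matrix has rank 4, and its Smith normal form has invariant factors (1,1,1,1).

Computing H_k = (kernel of ∂_k) / (image of ∂_{k+1}):

  H_0: rank C_0 − rank ∂_1 = 5 − 4 = 1, and the invariant factors of ∂_1 are all 1, so H_0 = Z.
  H_1: rank ker ∂_1 − rank ∂_2 = (10 − 4) − 6 = 0, and the invariant factors of ∂_2 are all 1, so H_1 = 0.
  H_2: rank ker ∂_2 − rank ∂_3 = (10 − 6) − 4 = 0, and the invariant factors of ∂_3 are all 1, so H_2 = 0.
  H_3: rank ker ∂_3 − rank ∂_4 = (5 − 4) − 0 = 1, and there is no ∂_4, so H_3 = Z.

(K is a triangulation of the 3-sphere S^3.)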